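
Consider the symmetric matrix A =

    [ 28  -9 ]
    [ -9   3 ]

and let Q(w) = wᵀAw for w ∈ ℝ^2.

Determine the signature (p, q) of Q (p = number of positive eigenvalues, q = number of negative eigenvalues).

(2, 0)

Symmetric row and column elimination reduces A to a congruent diagonal form with pivots 28, 3/28.
So there are 2 positive pivots.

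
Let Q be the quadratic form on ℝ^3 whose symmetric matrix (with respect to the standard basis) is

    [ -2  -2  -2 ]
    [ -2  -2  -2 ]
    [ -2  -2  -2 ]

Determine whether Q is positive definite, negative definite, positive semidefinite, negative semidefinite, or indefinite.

negative semidefinite

Row-reducing A symmetrically gives the diagonal entries -2, 0, 0.
That gives 1 negative, 2 zero pivots.
Hence Q is negative semidefinite.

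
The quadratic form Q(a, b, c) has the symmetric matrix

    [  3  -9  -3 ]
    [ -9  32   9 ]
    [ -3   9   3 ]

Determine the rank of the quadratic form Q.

Applying the same elementary operations to the rows and columns of A produces a congruent diagonal matrix with entries 3, 5, 0.
Counting signs: 2 positive, 1 zero.
The rank is the number of nonzero pivots: 2.

2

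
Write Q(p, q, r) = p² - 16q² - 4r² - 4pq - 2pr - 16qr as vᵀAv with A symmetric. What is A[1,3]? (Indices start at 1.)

-1

The coefficient of p·r in Q is -2. For a symmetric A this equals A[1,3] + A[3,1] = 2·A[1,3].
So A[1,3] = -2/2 = -1.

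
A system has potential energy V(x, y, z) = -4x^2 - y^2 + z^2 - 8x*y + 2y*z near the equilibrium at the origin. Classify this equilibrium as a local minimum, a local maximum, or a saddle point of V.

saddle point

The Hessian at the origin is H = [[-8, -8, 0], [-8, -2, 2], [0, 2, 2]].
Symmetric row and column elimination reduces H to a congruent diagonal form with pivots -8, 6, 4/3.
So there are 2 positive, 1 negative pivots.
H is indefinite, so the origin is a saddle point.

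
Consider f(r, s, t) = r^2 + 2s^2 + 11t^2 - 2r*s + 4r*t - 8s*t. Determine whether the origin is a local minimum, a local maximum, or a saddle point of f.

local minimum

The Hessian at the origin is H = [[2, -2, 4], [-2, 4, -8], [4, -8, 22]].
An LDLᵀ factorisation of H has diagonal entries 2, 2, 6.
That gives 3 positive pivots.
H is positive definite, so the origin is a strict local minimum.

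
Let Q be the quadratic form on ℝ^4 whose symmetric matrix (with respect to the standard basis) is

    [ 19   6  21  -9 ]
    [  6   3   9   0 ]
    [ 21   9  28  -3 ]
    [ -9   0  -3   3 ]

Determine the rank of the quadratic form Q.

Row-reducing A symmetrically gives the diagonal entries 19, 21/19, -2/7, -6.
Counting signs: 2 positive, 2 negative.
The rank is the number of nonzero pivots: 4.

4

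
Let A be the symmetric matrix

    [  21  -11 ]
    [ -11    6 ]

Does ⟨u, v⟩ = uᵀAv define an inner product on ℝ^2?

yes

For the 2×2 matrix [[21, -11], [-11, 6]]: det = 21·6 − (-11)² = 5, trace = 27.
det > 0 so both eigenvalues share the sign of the trace; trace = 27 > 0 ⇒ both positive.
⟨·,·⟩ is an inner product exactly when A is positive definite.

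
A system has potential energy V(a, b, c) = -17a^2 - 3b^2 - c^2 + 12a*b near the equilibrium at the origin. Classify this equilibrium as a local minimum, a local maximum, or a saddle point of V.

local maximum

The Hessian at the origin is H = [[-34, 12, 0], [12, -6, 0], [0, 0, -2]].
Row-reducing H symmetrically gives the diagonal entries -34, -30/17, -2.
So there are 3 negative pivots.
H is negative definite, so the origin is a strict local maximum.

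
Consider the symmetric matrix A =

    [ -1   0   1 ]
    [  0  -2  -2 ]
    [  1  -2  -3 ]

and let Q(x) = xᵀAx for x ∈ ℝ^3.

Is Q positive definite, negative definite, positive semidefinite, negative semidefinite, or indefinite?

negative semidefinite

Applying the same elementary operations to the rows and columns of A produces a congruent diagonal matrix with entries -1, -2, 0.
That gives 2 negative, 1 zero pivots.
Hence Q is negative semidefinite.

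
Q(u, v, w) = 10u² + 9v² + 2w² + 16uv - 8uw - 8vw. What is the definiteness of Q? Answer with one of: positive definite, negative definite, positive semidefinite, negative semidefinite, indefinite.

positive definite

The symmetric matrix of Q is A = [[10, 8, -4], [8, 9, -4], [-4, -4, 2]].
Leading principal minors: Δ_1 = 10, Δ_2 = 26, Δ_3 = 4.
All leading principal minors are positive, so by Sylvester's criterion Q is positive definite.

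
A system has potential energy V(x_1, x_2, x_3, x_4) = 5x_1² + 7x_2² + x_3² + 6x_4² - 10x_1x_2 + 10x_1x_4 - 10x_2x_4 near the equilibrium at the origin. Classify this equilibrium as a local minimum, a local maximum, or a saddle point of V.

The Hessian at the origin is H = [[10, -10, 0, 10], [-10, 14, 0, -10], [0, 0, 2, 0], [10, -10, 0, 12]].
Symmetric row and column elimination reduces H to a congruent diagonal form with pivots 10, 4, 2, 2.
Counting signs: 4 positive.
H is positive definite, so the origin is a strict local minimum.

local minimum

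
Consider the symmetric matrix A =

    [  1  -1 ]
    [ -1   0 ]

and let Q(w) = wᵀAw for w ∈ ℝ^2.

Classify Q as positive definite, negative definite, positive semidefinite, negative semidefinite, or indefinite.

For the 2×2 matrix [[1, -1], [-1, 0]]: det = 1·0 − (-1)² = -1, trace = 1.
det < 0 so the eigenvalues have opposite signs; the form is indefinite.

indefinite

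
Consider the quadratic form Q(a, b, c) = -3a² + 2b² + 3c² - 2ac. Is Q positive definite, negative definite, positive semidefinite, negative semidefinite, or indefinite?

indefinite

Write A = [[-3, 0, -1], [0, 2, 0], [-1, 0, 3]].
Applying the same elementary operations to the rows and columns of A produces a congruent diagonal matrix with entries -3, 2, 10/3.
That gives 2 positive, 1 negative pivots.
Hence Q is indefinite.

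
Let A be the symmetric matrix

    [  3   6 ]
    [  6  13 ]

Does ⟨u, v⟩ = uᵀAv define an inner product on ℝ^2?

For the 2×2 matrix [[3, 6], [6, 13]]: det = 3·13 − (6)² = 3, trace = 16.
det > 0 so both eigenvalues share the sign of the trace; trace = 16 > 0 ⇒ both positive.
⟨·,·⟩ is an inner product exactly when A is positive definite.

yes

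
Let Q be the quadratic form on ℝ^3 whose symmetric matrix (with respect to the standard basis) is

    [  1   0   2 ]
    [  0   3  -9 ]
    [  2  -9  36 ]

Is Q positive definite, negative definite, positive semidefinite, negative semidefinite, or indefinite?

Leading principal minors: Δ_1 = 1, Δ_2 = 3, Δ_3 = 15.
All leading principal minors are positive, so by Sylvester's criterion Q is positive definite.

positive definite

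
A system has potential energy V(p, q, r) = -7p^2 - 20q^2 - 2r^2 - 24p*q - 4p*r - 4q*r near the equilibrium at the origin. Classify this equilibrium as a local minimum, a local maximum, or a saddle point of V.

saddle point

The Hessian at the origin is H = [[-14, -24, -4], [-24, -40, -4], [-4, -4, -4]].
An LDLᵀ factorisation of H has diagonal entries -14, 8/7, -10.
So there are 1 positive, 2 negative pivots.
H is indefinite, so the origin is a saddle point.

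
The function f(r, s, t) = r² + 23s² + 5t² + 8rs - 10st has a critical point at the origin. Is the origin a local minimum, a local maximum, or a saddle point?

The Hessian at the origin is H = [[2, 8, 0], [8, 46, -10], [0, -10, 10]].
An LDLᵀ factorisation of H has diagonal entries 2, 14, 20/7.
That gives 3 positive pivots.
H is positive definite, so the origin is a strict local minimum.

local minimum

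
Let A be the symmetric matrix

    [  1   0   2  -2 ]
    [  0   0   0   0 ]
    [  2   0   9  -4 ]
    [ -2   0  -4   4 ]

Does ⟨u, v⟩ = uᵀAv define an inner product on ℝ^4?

no

Congruent diagonalization of A (simultaneous row and column reduction) yields pivots 1, 0, 5, 0.
That gives 2 positive, 2 zero pivots.
Hence Q is positive semidefinite.
⟨·,·⟩ is an inner product exactly when A is positive definite.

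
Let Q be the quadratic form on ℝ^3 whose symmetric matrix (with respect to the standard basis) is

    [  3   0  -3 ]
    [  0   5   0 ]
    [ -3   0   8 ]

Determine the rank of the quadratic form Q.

3

Symmetric row and column elimination reduces A to a congruent diagonal form with pivots 3, 5, 5.
So there are 3 positive pivots.
The rank is the number of nonzero pivots: 3.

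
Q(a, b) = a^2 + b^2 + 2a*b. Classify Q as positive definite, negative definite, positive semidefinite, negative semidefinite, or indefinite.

The associated matrix is A = [[1, 1], [1, 1]].
Symmetric row and column elimination reduces A to a congruent diagonal form with pivots 1, 0.
That gives 1 positive, 1 zero pivots.
Hence Q is positive semidefinite.

positive semidefinite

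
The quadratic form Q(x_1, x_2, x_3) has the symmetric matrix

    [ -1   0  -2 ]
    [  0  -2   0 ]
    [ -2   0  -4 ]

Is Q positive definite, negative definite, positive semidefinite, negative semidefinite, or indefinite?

Symmetric row and column elimination reduces A to a congruent diagonal form with pivots -1, -2, 0.
Counting signs: 2 negative, 1 zero.
Hence Q is negative semidefinite.

negative semidefinite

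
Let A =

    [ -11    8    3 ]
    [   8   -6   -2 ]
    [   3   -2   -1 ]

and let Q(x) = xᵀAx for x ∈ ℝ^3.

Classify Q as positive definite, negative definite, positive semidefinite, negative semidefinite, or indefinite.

Row-reducing A symmetrically gives the diagonal entries -11, -2/11, 0.
Counting signs: 2 negative, 1 zero.
Hence Q is negative semidefinite.

negative semidefinite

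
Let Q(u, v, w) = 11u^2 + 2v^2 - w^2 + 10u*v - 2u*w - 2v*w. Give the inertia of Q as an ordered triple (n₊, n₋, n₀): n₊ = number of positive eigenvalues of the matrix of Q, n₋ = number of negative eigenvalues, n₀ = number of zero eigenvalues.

(1, 1, 1)

Write A = [[11, 5, -1], [5, 2, -1], [-1, -1, -1]].
Row-reducing A symmetrically gives the diagonal entries 11, -3/11, 0.
That gives 1 positive, 1 negative, 1 zero pivots.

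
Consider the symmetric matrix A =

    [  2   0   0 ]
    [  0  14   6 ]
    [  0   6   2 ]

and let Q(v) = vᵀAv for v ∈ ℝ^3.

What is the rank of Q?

3

Applying the same elementary operations to the rows and columns of A produces a congruent diagonal matrix with entries 2, 14, -4/7.
That gives 2 positive, 1 negative pivots.
The rank is the number of nonzero pivots: 3.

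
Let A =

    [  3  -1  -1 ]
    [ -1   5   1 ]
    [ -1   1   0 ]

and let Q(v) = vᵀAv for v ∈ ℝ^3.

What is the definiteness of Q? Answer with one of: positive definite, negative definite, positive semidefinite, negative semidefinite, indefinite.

indefinite

Applying the same elementary operations to the rows and columns of A produces a congruent diagonal matrix with entries 3, 14/3, -3/7.
Counting signs: 2 positive, 1 negative.
Hence Q is indefinite.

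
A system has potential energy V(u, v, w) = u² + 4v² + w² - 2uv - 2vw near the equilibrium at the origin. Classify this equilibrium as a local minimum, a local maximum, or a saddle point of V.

local minimum

The Hessian at the origin is H = [[2, -2, 0], [-2, 8, -2], [0, -2, 2]].
An LDLᵀ factorisation of H has diagonal entries 2, 6, 4/3.
That gives 3 positive pivots.
H is positive definite, so the origin is a strict local minimum.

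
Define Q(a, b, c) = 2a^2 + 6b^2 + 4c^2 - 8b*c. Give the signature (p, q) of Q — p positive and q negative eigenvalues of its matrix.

(3, 0)

The symmetric matrix is A = [[2, 0, 0], [0, 6, -4], [0, -4, 4]].
Symmetric row and column elimination reduces A to a congruent diagonal form with pivots 2, 6, 4/3.
Counting signs: 3 positive.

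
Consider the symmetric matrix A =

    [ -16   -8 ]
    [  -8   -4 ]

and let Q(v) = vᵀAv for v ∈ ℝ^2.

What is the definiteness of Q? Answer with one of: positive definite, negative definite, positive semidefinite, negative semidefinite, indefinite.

For the 2×2 matrix [[-16, -8], [-8, -4]]: det = -16·-4 − (-8)² = 0, trace = -20.
det = 0 so one eigenvalue is zero; the form is semidefinite with the sign of the trace.

negative semidefinite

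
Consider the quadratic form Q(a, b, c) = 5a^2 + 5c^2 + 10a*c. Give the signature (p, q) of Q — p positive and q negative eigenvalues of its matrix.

(1, 0)

The symmetric matrix is A = [[5, 0, 5], [0, 0, 0], [5, 0, 5]].
Symmetric row and column elimination reduces A to a congruent diagonal form with pivots 5, 0, 0.
Counting signs: 1 positive, 2 zero.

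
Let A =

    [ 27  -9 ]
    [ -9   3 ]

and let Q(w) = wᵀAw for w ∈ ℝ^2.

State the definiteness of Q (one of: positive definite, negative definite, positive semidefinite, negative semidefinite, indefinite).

Applying the same elementary operations to the rows and columns of A produces a congruent diagonal matrix with entries 27, 0.
So there are 1 positive, 1 zero pivots.
Hence Q is positive semidefinite.

positive semidefinite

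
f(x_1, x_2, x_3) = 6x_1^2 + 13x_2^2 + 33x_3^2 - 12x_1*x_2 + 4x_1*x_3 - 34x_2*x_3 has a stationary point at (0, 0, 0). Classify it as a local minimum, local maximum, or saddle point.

local minimum

The Hessian at the origin is H = [[12, -12, 4], [-12, 26, -34], [4, -34, 66]].
Congruent diagonalization of H (simultaneous row and column reduction) yields pivots 12, 14, 8/21.
So there are 3 positive pivots.
H is positive definite, so the origin is a strict local minimum.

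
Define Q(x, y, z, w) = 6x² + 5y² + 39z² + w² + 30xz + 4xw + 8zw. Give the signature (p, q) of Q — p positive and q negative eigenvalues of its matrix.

The associated matrix is A = [[6, 0, 15, 2], [0, 5, 0, 0], [15, 0, 39, 4], [2, 0, 4, 1]].
Symmetric row and column elimination reduces A to a congruent diagonal form with pivots 6, 5, 3/2, -1/3.
So there are 3 positive, 1 negative pivots.

(3, 1)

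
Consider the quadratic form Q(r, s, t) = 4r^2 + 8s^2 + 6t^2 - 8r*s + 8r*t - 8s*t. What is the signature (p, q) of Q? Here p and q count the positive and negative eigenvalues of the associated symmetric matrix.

(3, 0)

The associated matrix is A = [[4, -4, 4], [-4, 8, -4], [4, -4, 6]].
An LDLᵀ factorisation of A has diagonal entries 4, 4, 2.
Counting signs: 3 positive.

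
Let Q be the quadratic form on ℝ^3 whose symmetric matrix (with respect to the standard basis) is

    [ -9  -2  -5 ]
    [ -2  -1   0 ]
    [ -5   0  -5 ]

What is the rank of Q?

2

Applying the same elementary operations to the rows and columns of A produces a congruent diagonal matrix with entries -9, -5/9, 0.
Counting signs: 2 negative, 1 zero.
The rank is the number of nonzero pivots: 2.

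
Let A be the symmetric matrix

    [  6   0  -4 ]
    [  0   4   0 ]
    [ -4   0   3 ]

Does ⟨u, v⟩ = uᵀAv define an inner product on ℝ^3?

An LDLᵀ factorisation of A has diagonal entries 6, 4, 1/3.
So there are 3 positive pivots.
Hence Q is positive definite.
⟨·,·⟩ is an inner product exactly when A is positive definite.

yes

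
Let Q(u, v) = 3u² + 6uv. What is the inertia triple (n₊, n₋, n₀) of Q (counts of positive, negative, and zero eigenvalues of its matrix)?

The symmetric matrix is A = [[3, 3], [3, 0]].
Row-reducing A symmetrically gives the diagonal entries 3, -3.
That gives 1 positive, 1 negative pivots.

(1, 1, 0)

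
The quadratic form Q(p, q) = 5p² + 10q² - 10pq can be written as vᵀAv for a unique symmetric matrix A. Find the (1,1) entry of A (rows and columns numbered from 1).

5

The coefficient of p² in Q is 5, and that is exactly A[1,1].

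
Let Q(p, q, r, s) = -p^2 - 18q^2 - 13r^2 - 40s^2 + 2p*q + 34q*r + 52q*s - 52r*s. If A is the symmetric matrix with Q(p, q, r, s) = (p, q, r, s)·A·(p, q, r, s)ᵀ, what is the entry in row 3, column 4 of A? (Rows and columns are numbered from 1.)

-26

The coefficient of r·s in Q is -52. For a symmetric A this equals A[3,4] + A[4,3] = 2·A[3,4].
So A[3,4] = -52/2 = -26.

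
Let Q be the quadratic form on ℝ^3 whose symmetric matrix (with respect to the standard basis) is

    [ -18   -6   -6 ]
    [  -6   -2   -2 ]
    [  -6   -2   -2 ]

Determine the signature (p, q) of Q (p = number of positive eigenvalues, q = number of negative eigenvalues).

Symmetric row and column elimination reduces A to a congruent diagonal form with pivots -18, 0, 0.
That gives 1 negative, 2 zero pivots.

(0, 1)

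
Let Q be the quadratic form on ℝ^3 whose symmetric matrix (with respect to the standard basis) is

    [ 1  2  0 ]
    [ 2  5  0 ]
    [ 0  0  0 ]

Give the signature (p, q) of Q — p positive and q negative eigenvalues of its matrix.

Applying the same elementary operations to the rows and columns of A produces a congruent diagonal matrix with entries 1, 1, 0.
Counting signs: 2 positive, 1 zero.

(2, 0)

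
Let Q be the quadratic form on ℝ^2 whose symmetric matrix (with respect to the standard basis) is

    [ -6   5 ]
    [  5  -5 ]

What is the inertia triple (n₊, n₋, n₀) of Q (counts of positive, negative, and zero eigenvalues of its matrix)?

(0, 2, 0)

Row-reducing A symmetrically gives the diagonal entries -6, -5/6.
So there are 2 negative pivots.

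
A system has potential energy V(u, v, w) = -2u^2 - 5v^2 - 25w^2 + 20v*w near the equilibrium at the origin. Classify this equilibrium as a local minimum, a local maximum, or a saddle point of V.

local maximum

The Hessian at the origin is H = [[-4, 0, 0], [0, -10, 20], [0, 20, -50]].
Congruent diagonalization of H (simultaneous row and column reduction) yields pivots -4, -10, -10.
Counting signs: 3 negative.
H is negative definite, so the origin is a strict local maximum.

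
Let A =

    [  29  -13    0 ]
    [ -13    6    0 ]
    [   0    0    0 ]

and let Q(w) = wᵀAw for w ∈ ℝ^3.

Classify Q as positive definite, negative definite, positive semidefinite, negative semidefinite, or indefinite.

positive semidefinite

Applying the same elementary operations to the rows and columns of A produces a congruent diagonal matrix with entries 29, 5/29, 0.
So there are 2 positive, 1 zero pivots.
Hence Q is positive semidefinite.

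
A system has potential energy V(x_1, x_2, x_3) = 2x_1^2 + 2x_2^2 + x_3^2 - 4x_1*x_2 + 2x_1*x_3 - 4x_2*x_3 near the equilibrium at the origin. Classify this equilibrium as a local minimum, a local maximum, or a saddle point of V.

The Hessian at the origin is H = [[4, -4, 2], [-4, 4, -4], [2, -4, 2]].
H is indefinite, so the origin is a saddle point.

saddle point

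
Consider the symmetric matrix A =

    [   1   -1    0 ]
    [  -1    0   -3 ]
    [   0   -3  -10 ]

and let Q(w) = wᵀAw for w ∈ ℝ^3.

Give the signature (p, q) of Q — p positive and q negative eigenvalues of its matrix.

Applying the same elementary operations to the rows and columns of A produces a congruent diagonal matrix with entries 1, -1, -1.
So there are 1 positive, 2 negative pivots.

(1, 2)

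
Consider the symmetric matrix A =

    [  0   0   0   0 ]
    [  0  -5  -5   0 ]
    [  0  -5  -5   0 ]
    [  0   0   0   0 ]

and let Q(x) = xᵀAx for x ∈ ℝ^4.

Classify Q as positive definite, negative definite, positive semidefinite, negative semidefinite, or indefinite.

Row-reducing A symmetrically gives the diagonal entries 0, -5, 0, 0.
So there are 1 negative, 3 zero pivots.
Hence Q is negative semidefinite.

negative semidefinite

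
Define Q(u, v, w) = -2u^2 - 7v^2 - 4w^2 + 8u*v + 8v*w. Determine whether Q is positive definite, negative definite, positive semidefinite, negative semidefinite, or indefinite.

indefinite

The associated matrix is A = [[-2, 4, 0], [4, -7, 4], [0, 4, -4]].
Symmetric row and column elimination reduces A to a congruent diagonal form with pivots -2, 1, -20.
Counting signs: 1 positive, 2 negative.
Hence Q is indefinite.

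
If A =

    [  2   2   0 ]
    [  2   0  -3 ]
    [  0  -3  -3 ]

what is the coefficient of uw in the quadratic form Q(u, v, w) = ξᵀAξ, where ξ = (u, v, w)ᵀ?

The coefficient of uw is A[1,3] + A[3,1] = 2·0 = 0.

0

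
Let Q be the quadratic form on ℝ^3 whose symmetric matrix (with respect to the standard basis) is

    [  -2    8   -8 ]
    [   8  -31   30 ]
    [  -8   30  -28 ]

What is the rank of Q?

2

Symmetric row and column elimination reduces A to a congruent diagonal form with pivots -2, 1, 0.
So there are 1 positive, 1 negative, 1 zero pivots.
The rank is the number of nonzero pivots: 2.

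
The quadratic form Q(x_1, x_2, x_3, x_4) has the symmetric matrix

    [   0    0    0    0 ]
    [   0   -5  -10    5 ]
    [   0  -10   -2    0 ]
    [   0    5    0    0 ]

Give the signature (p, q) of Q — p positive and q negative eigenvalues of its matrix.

(1, 2)

Row-reducing A symmetrically gives the diagonal entries 0, -5, 18, -5/9.
Counting signs: 1 positive, 2 negative, 1 zero.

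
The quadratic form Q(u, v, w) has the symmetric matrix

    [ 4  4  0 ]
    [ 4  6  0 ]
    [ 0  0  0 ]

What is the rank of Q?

2

Symmetric row and column elimination reduces A to a congruent diagonal form with pivots 4, 2, 0.
That gives 2 positive, 1 zero pivots.
The rank is the number of nonzero pivots: 2.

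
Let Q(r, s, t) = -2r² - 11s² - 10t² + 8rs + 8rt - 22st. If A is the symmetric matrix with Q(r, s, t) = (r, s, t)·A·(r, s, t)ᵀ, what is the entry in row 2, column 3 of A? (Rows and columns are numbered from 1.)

The coefficient of s·t in Q is -22. For a symmetric A this equals A[2,3] + A[3,2] = 2·A[2,3].
So A[2,3] = -22/2 = -11.

-11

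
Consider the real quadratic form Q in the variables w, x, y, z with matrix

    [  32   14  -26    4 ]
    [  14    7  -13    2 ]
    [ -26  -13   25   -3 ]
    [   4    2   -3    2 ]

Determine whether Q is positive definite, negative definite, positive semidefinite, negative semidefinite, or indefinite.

Leading principal minors: Δ_1 = 32, Δ_2 = 28, Δ_3 = 24, Δ_4 = 20.
All leading principal minors are positive, so by Sylvester's criterion Q is positive definite.

positive definite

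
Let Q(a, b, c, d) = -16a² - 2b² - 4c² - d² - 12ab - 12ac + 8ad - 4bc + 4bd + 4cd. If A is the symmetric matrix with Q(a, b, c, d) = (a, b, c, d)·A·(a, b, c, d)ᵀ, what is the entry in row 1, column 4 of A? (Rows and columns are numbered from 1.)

The coefficient of a·d in Q is 8. For a symmetric A this equals A[1,4] + A[4,1] = 2·A[1,4].
So A[1,4] = 8/2 = 4.

4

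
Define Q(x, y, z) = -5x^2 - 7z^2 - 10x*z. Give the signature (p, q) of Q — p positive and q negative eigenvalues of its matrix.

Write A = [[-5, 0, -5], [0, 0, 0], [-5, 0, -7]].
Applying the same elementary operations to the rows and columns of A produces a congruent diagonal matrix with entries -5, 0, -2.
That gives 2 negative, 1 zero pivots.

(0, 2)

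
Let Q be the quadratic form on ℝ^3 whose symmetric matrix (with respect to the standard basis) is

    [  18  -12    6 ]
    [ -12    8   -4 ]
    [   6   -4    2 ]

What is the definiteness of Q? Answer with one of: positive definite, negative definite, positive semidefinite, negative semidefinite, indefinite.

Applying the same elementary operations to the rows and columns of A produces a congruent diagonal matrix with entries 18, 0, 0.
Counting signs: 1 positive, 2 zero.
Hence Q is positive semidefinite.

positive semidefinite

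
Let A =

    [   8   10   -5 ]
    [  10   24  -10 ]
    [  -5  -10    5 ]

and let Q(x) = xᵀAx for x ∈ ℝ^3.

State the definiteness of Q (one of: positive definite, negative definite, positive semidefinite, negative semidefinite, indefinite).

positive definite

Applying the same elementary operations to the rows and columns of A produces a congruent diagonal matrix with entries 8, 23/2, 15/23.
That gives 3 positive pivots.
Hence Q is positive definite.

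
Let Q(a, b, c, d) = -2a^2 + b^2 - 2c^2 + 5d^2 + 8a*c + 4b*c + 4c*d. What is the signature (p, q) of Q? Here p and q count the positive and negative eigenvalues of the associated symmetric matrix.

(3, 1)

The associated matrix is A = [[-2, 0, 4, 0], [0, 1, 2, 0], [4, 2, -2, 2], [0, 0, 2, 5]].
Row-reducing A symmetrically gives the diagonal entries -2, 1, 2, 3.
So there are 3 positive, 1 negative pivots.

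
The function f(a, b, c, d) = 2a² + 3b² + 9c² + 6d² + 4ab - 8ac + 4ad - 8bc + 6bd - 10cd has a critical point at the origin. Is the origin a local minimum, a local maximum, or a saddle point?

local minimum

The Hessian at the origin is H = [[4, 4, -8, 4], [4, 6, -8, 6], [-8, -8, 18, -10], [4, 6, -10, 12]].
Congruent diagonalization of H (simultaneous row and column reduction) yields pivots 4, 2, 2, 4.
Counting signs: 4 positive.
H is positive definite, so the origin is a strict local minimum.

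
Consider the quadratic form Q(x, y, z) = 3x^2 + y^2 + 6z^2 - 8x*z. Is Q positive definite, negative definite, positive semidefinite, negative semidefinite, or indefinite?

positive definite

The associated matrix is A = [[3, 0, -4], [0, 1, 0], [-4, 0, 6]].
Applying the same elementary operations to the rows and columns of A produces a congruent diagonal matrix with entries 3, 1, 2/3.
That gives 3 positive pivots.
Hence Q is positive definite.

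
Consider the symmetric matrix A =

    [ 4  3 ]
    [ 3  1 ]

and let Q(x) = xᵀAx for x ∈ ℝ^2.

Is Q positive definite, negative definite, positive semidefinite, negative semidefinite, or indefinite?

Symmetric row and column elimination reduces A to a congruent diagonal form with pivots 4, -5/4.
That gives 1 positive, 1 negative pivots.
Hence Q is indefinite.

indefinite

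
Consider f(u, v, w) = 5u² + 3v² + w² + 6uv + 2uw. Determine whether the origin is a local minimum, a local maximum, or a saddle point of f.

local minimum

The Hessian at the origin is H = [[10, 6, 2], [6, 6, 0], [2, 0, 2]].
An LDLᵀ factorisation of H has diagonal entries 10, 12/5, 1.
So there are 3 positive pivots.
H is positive definite, so the origin is a strict local minimum.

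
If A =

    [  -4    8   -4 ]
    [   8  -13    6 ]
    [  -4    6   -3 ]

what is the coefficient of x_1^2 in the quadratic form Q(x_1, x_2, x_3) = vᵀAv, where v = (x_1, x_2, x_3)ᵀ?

The coefficient of x_1^2 is the diagonal entry A[1,1] = -4.

-4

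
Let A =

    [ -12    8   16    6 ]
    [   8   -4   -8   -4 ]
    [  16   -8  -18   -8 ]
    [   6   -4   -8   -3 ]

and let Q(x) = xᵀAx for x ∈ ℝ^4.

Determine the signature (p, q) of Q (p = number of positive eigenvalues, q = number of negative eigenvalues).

Symmetric row and column elimination reduces A to a congruent diagonal form with pivots -12, 4/3, -2, 0.
That gives 1 positive, 2 negative, 1 zero pivots.

(1, 2)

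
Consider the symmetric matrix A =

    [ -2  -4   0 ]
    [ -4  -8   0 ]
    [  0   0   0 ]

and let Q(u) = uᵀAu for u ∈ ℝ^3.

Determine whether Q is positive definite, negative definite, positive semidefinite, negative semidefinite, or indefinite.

negative semidefinite

Row-reducing A symmetrically gives the diagonal entries -2, 0, 0.
So there are 1 negative, 2 zero pivots.
Hence Q is negative semidefinite.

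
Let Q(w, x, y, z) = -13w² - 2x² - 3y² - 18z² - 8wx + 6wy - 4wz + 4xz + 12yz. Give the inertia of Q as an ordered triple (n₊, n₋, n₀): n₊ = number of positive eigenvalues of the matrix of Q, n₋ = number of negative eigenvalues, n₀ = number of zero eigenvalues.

(0, 4, 0)

The symmetric matrix is A = [[-13, -4, 3, -2], [-4, -2, 0, 2], [3, 0, -3, 6], [-2, 2, 6, -18]].
An LDLᵀ factorisation of A has diagonal entries -13, -10/13, -6/5, -4.
That gives 4 negative pivots.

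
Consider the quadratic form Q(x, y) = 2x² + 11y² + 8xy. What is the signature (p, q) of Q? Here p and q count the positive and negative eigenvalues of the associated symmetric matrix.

The associated matrix is A = [[2, 4], [4, 11]].
An LDLᵀ factorisation of A has diagonal entries 2, 3.
Counting signs: 2 positive.

(2, 0)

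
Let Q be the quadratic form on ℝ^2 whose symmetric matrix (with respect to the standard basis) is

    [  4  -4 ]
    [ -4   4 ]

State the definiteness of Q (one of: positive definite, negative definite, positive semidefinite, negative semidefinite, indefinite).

positive semidefinite

For the 2×2 matrix [[4, -4], [-4, 4]]: det = 4·4 − (-4)² = 0, trace = 8.
det = 0 so one eigenvalue is zero; the form is semidefinite with the sign of the trace.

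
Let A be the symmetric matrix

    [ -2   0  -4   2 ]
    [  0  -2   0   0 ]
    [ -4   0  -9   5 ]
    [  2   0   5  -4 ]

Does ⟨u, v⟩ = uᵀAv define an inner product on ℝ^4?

An LDLᵀ factorisation of A has diagonal entries -2, -2, -1, -1.
So there are 4 negative pivots.
Hence Q is negative definite.
⟨·,·⟩ is an inner product exactly when A is positive definite.

no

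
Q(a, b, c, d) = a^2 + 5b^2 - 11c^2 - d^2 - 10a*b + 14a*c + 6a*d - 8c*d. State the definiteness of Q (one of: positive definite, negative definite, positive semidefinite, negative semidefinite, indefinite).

indefinite

The symmetric matrix is A = [[1, -5, 7, 3], [-5, 5, 0, 0], [7, 0, -11, -4], [3, 0, -4, -1]].
Symmetric row and column elimination reduces A to a congruent diagonal form with pivots 1, -20, 5/4, 0.
That gives 2 positive, 1 negative, 1 zero pivots.
Hence Q is indefinite.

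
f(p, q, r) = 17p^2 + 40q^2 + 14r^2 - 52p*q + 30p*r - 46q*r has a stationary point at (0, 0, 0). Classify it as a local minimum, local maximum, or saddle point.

local minimum

The Hessian at the origin is H = [[34, -52, 30], [-52, 80, -46], [30, -46, 28]].
Symmetric row and column elimination reduces H to a congruent diagonal form with pivots 34, 8/17, 3/2.
That gives 3 positive pivots.
H is positive definite, so the origin is a strict local minimum.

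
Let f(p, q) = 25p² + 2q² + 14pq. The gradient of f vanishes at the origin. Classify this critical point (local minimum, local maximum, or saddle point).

local minimum

The Hessian at the origin is H = [[50, 14], [14, 4]].
det H = 50·4 − (14)² = 4 > 0 and H[1,1] = 50 > 0, so H is positive definite.
Therefore the origin is a local minimum.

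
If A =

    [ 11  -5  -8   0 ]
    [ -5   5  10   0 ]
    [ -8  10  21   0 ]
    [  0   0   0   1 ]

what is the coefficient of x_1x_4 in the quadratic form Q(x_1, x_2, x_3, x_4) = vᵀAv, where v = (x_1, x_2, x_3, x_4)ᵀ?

The coefficient of x_1x_4 is A[1,4] + A[4,1] = 2·0 = 0.

0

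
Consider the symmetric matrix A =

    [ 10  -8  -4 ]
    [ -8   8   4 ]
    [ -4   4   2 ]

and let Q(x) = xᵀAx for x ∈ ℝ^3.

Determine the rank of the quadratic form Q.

2

Congruent diagonalization of A (simultaneous row and column reduction) yields pivots 10, 8/5, 0.
Counting signs: 2 positive, 1 zero.
The rank is the number of nonzero pivots: 2.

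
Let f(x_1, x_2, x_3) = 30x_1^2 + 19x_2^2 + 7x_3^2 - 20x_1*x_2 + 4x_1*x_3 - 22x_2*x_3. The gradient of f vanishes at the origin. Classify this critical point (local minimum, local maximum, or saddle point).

The Hessian at the origin is H = [[60, -20, 4], [-20, 38, -22], [4, -22, 14]].
Congruent diagonalization of H (simultaneous row and column reduction) yields pivots 60, 94/3, 24/235.
So there are 3 positive pivots.
H is positive definite, so the origin is a strict local minimum.

local minimum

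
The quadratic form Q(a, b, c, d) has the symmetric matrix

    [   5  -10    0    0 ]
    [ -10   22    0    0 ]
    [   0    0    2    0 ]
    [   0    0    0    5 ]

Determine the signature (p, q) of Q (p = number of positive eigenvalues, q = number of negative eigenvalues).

An LDLᵀ factorisation of A has diagonal entries 5, 2, 2, 5.
Counting signs: 4 positive.

(4, 0)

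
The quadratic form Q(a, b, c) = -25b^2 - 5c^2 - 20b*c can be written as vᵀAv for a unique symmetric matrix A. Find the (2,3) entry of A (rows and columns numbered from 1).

The coefficient of b·c in Q is -20. For a symmetric A this equals A[2,3] + A[3,2] = 2·A[2,3].
So A[2,3] = -20/2 = -10.

-10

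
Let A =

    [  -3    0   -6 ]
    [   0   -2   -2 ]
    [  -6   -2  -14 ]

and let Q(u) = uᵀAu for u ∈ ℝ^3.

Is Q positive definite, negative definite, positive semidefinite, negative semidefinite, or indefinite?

negative semidefinite

Applying the same elementary operations to the rows and columns of A produces a congruent diagonal matrix with entries -3, -2, 0.
That gives 2 negative, 1 zero pivots.
Hence Q is negative semidefinite.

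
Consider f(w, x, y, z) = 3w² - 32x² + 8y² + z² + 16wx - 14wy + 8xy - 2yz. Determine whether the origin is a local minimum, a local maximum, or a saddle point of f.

The Hessian at the origin is H = [[6, 16, -14, 0], [16, -64, 8, 0], [-14, 8, 16, -2], [0, 0, -2, 2]].
Symmetric row and column elimination reduces H to a congruent diagonal form with pivots 6, -320/3, 13/5, 6/13.
So there are 3 positive, 1 negative pivots.
H is indefinite, so the origin is a saddle point.

saddle point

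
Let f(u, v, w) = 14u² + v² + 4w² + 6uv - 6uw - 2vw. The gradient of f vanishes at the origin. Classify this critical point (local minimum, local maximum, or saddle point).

The Hessian at the origin is H = [[28, 6, -6], [6, 2, -2], [-6, -2, 8]].
Row-reducing H symmetrically gives the diagonal entries 28, 5/7, 6.
So there are 3 positive pivots.
H is positive definite, so the origin is a strict local minimum.

local minimum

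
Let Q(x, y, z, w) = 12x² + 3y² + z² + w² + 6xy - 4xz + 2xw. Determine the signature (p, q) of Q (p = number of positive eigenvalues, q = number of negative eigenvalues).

Write A = [[12, 3, -2, 1], [3, 3, 0, 0], [-2, 0, 1, 0], [1, 0, 0, 1]].
Row-reducing A symmetrically gives the diagonal entries 12, 9/4, 5/9, 4/5.
That gives 4 positive pivots.

(4, 0)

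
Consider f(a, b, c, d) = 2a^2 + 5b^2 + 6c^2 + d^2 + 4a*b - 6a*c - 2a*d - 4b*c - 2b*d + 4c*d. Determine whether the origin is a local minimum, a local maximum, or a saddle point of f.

local minimum

The Hessian at the origin is H = [[4, 4, -6, -2], [4, 10, -4, -2], [-6, -4, 12, 4], [-2, -2, 4, 2]].
An LDLᵀ factorisation of H has diagonal entries 4, 6, 7/3, 4/7.
Counting signs: 4 positive.
H is positive definite, so the origin is a strict local minimum.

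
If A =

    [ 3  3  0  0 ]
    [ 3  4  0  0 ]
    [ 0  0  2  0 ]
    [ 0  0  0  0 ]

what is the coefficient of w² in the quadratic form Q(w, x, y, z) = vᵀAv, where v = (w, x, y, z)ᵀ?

The coefficient of w² is the diagonal entry A[1,1] = 3.

3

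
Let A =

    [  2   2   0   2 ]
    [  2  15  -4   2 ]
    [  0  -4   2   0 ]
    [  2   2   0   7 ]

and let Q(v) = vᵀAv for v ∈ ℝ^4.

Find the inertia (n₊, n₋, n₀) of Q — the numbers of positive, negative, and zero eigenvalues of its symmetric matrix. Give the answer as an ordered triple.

Applying the same elementary operations to the rows and columns of A produces a congruent diagonal matrix with entries 2, 13, 10/13, 5.
That gives 4 positive pivots.

(4, 0, 0)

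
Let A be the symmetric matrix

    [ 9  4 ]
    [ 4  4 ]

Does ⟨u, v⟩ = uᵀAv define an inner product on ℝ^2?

yes

An LDLᵀ factorisation of A has diagonal entries 9, 20/9.
So there are 2 positive pivots.
Hence Q is positive definite.
⟨·,·⟩ is an inner product exactly when A is positive definite.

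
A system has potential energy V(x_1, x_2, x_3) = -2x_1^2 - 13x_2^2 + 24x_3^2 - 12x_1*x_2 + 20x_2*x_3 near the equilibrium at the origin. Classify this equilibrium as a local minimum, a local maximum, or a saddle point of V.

The Hessian at the origin is H = [[-4, -12, 0], [-12, -26, 20], [0, 20, 48]].
An LDLᵀ factorisation of H has diagonal entries -4, 10, 8.
That gives 2 positive, 1 negative pivots.
H is indefinite, so the origin is a saddle point.

saddle point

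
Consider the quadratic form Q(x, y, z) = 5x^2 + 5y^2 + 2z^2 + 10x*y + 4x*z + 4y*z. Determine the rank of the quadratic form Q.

The symmetric matrix is A = [[5, 5, 2], [5, 5, 2], [2, 2, 2]].
Congruent diagonalization of A (simultaneous row and column reduction) yields pivots 5, 0, 6/5.
That gives 2 positive, 1 zero pivots.
The rank is the number of nonzero pivots: 2.

2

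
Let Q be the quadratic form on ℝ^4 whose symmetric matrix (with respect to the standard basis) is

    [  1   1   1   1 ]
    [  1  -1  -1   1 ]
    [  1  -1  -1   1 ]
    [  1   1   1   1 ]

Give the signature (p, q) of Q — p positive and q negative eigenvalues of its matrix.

Symmetric row and column elimination reduces A to a congruent diagonal form with pivots 1, -2, 0, 0.
That gives 1 positive, 1 negative, 2 zero pivots.

(1, 1)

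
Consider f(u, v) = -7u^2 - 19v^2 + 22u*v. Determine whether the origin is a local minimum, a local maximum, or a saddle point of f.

local maximum

The Hessian at the origin is H = [[-14, 22], [22, -38]].
det H = -14·-38 − (22)² = 48 > 0 and H[1,1] = -14 < 0, so H is negative definite.
Therefore the origin is a local maximum.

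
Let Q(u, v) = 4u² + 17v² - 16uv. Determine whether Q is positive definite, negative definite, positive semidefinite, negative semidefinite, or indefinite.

positive definite

Write A = [[4, -8], [-8, 17]].
Row-reducing A symmetrically gives the diagonal entries 4, 1.
So there are 2 positive pivots.
Hence Q is positive definite.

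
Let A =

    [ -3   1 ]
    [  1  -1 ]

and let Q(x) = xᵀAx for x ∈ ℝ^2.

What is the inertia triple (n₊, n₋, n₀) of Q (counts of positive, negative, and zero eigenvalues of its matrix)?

(0, 2, 0)

An LDLᵀ factorisation of A has diagonal entries -3, -2/3.
That gives 2 negative pivots.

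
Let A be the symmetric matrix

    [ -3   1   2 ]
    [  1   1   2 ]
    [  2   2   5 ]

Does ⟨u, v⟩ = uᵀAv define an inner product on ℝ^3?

An LDLᵀ factorisation of A has diagonal entries -3, 4/3, 1.
That gives 2 positive, 1 negative pivots.
Hence Q is indefinite.
⟨·,·⟩ is an inner product exactly when A is positive definite.

no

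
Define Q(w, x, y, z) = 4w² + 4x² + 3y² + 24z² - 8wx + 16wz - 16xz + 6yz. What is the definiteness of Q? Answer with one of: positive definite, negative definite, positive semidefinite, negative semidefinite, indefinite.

The symmetric matrix is A = [[4, -4, 0, 8], [-4, 4, 0, -8], [0, 0, 3, 3], [8, -8, 3, 24]].
Row-reducing A symmetrically gives the diagonal entries 4, 0, 3, 5.
That gives 3 positive, 1 zero pivots.
Hence Q is positive semidefinite.

positive semidefinite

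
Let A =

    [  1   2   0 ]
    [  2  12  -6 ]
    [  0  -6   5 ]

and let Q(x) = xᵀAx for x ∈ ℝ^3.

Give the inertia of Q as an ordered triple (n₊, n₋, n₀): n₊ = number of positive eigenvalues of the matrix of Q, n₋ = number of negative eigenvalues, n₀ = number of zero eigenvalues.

An LDLᵀ factorisation of A has diagonal entries 1, 8, 1/2.
So there are 3 positive pivots.

(3, 0, 0)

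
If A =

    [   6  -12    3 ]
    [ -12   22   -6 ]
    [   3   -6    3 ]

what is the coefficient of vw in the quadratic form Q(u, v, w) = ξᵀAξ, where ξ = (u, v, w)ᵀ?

The coefficient of vw is A[2,3] + A[3,2] = 2·(-6) = -12.

-12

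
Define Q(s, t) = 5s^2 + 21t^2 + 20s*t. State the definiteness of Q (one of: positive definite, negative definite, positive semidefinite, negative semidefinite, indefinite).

positive definite

The symmetric matrix of Q is [[5, 10], [10, 21]].
For the 2×2 matrix [[5, 10], [10, 21]]: det = 5·21 − (10)² = 5, trace = 26.
det > 0 so both eigenvalues share the sign of the trace; trace = 26 > 0 ⇒ both positive.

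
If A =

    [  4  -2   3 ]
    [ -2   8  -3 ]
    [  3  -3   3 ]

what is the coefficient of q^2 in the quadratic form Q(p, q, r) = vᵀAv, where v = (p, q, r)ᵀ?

8

The coefficient of q^2 is the diagonal entry A[2,2] = 8.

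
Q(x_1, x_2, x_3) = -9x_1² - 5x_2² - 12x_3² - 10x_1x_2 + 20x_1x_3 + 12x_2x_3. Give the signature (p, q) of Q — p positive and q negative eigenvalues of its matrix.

(0, 3)

The associated matrix is A = [[-9, -5, 10], [-5, -5, 6], [10, 6, -12]].
Congruent diagonalization of A (simultaneous row and column reduction) yields pivots -9, -20/9, -4/5.
Counting signs: 3 negative.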